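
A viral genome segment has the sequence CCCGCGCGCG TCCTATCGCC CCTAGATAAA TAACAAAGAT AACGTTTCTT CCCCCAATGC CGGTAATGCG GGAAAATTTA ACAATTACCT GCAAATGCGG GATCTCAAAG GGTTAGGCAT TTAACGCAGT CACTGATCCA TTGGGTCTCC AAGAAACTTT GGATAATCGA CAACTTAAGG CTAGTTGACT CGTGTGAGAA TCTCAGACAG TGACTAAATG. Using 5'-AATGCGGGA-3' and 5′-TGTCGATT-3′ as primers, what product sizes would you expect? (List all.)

108 bp, 79 bp

The forward primer AATGCGGGA matches the top strand at positions 65–73, 94–102.
The reverse primer's reverse complement is AATCGACA, matching at positions 165–172.
Each forward site pairs with the reverse site to give a product ending at position 172: sizes 108, 79 bp.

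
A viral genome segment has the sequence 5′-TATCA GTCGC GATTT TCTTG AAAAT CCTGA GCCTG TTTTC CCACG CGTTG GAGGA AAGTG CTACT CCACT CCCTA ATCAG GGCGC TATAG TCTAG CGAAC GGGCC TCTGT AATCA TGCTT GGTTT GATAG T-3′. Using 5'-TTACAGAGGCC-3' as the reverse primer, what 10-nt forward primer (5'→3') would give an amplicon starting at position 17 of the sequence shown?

The reverse primer's reverse complement GGCCTCTGTAA matches the template at positions 102–112; the product starts at position 17.
The forward primer is identical to the top strand over positions 17–26: CTTGAAAATC.

5'-CTTGAAAATC-3'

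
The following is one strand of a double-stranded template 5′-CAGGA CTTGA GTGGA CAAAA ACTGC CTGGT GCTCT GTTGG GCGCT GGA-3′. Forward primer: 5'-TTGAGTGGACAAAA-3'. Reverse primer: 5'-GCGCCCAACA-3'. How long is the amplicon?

Scanning the template, TTGAGTGGACAAAA occurs at positions 7–20; this primer anneals to the bottom strand there with its 3' end pointing downstream.
The reverse primer's reverse complement is TGTTGGGCGC, which matches the template at positions 35–44.
The product runs from position 7 to position 44, so its length is 44 − 7 + 1 = 38 bp.

38 bp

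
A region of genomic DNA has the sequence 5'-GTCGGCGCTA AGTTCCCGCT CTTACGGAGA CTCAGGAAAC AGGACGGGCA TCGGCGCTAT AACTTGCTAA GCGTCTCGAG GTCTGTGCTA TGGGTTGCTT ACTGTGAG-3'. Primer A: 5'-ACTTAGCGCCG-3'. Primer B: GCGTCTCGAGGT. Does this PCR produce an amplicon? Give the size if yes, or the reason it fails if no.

No product — the primers' 3' ends point away from each other.

Primer A (ACTTAGCGCCG) has reverse complement CGGCGCTAAGT, which matches the top strand at positions 3–13; primer A anneals to the top strand there with its 3' end pointing upstream toward position 3.
Primer B (GCGTCTCGAGGT) matches the top strand directly at positions 71–82; it anneals to the bottom strand with its 3' end pointing downstream toward position 82.
The 3' ends diverge (primer A extends toward position 1, primer B toward position 108), so the primers never converge on a shared product.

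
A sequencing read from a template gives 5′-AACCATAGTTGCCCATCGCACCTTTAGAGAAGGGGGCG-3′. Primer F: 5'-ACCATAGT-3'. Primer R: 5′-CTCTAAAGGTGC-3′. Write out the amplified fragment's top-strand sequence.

5'-ACCATAGTTGCCCATCGCACCTTTAGAG-3'

The forward primer matches the template at positions 2–9.
The reverse primer's reverse complement is GCACCTTTAGAG, which matches the template at positions 18–29.
The product is the template from position 2 through 29 (28 bp).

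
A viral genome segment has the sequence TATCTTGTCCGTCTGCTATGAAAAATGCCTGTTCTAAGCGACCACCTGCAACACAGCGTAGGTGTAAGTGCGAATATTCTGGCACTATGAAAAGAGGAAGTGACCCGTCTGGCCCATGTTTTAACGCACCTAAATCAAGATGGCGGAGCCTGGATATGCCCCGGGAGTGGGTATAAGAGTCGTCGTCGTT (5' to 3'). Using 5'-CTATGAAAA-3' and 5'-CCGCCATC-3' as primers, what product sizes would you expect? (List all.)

The forward primer CTATGAAAA matches the top strand at positions 16–24, 85–93.
The reverse primer's reverse complement is GATGGCGG, matching at positions 139–146.
Each forward site pairs with the reverse site to give a product ending at position 146: sizes 131, 62 bp.

131 bp, 62 bp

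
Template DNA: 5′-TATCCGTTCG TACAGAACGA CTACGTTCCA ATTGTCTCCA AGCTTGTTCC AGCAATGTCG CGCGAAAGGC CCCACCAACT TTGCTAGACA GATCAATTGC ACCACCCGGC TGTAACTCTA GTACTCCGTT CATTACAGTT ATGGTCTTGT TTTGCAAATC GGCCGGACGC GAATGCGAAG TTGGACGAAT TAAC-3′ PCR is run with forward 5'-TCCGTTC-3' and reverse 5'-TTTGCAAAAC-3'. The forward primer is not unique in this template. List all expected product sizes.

156 bp, 34 bp

The forward primer TCCGTTC matches the top strand at positions 3–9, 125–131.
The reverse primer's reverse complement is GTTTTGCAAA, matching at positions 149–158.
Each forward site pairs with the reverse site to give a product ending at position 158: sizes 156, 34 bp.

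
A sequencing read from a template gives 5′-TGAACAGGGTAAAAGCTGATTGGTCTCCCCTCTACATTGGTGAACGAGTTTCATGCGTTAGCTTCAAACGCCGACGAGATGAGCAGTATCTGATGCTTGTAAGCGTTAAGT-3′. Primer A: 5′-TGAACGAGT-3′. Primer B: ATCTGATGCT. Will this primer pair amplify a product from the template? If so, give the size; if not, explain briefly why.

No product — both primers anneal to the same strand and extend in the same direction.

Primer A (TGAACGAGT) matches the top strand at positions 41–49 (3' end points downstream).
Primer B (ATCTGATGCT) also matches the top strand directly, at positions 88–97 — its reverse complement AGCATCAGAT is not present.
Both primers anneal to the bottom strand with 3' ends pointing the same way, so neither can prime synthesis back toward the other.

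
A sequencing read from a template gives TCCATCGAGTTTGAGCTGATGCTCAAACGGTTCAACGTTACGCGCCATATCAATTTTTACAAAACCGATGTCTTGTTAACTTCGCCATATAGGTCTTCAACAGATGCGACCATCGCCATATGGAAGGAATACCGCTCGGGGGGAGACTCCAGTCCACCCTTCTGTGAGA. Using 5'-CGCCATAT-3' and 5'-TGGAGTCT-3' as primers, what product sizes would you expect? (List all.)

109 bp, 69 bp, 38 bp

The forward primer CGCCATAT matches the top strand at positions 43–50, 83–90, 114–121.
The reverse primer's reverse complement is AGACTCCA, matching at positions 144–151.
Each forward site pairs with the reverse site to give a product ending at position 151: sizes 109, 69, 38 bp.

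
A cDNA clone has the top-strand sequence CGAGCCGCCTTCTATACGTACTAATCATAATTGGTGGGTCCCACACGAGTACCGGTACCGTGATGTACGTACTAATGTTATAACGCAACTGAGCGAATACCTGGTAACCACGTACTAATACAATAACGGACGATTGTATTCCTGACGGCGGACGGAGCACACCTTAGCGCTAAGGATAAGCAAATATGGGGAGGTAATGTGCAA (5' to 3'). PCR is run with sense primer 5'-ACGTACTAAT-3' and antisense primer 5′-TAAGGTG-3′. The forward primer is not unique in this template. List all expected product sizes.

The forward primer ACGTACTAAT matches the top strand at positions 16–25, 67–76, 110–119.
The reverse primer's reverse complement is CACCTTA, matching at positions 160–166.
Each forward site pairs with the reverse site to give a product ending at position 166: sizes 151, 100, 57 bp.

151 bp, 100 bp, 57 bp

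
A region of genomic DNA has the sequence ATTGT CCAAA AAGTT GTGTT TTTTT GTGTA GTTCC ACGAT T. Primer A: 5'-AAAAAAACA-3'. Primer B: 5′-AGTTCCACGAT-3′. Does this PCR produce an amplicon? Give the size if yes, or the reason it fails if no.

No product — the primers' 3' ends point away from each other.

Primer A (AAAAAAACA) has reverse complement TGTTTTTTT, which matches the top strand at positions 17–25; primer A anneals to the top strand there with its 3' end pointing upstream toward position 17.
Primer B (AGTTCCACGAT) matches the top strand directly at positions 30–40; it anneals to the bottom strand with its 3' end pointing downstream toward position 40.
The 3' ends diverge (primer A extends toward position 1, primer B toward position 41), so the primers never converge on a shared product.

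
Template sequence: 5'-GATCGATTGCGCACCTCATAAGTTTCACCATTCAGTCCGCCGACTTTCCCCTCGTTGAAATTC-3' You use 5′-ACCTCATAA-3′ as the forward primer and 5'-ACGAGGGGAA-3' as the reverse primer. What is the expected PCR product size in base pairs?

43 bp

Scanning the template, ACCTCATAA occurs at positions 13–21; this primer anneals to the bottom strand there with its 3' end pointing downstream.
Reverse complement of the reverse primer: TTCCCCTCGT. This occurs on the top strand at positions 46–55.
Product length = (reverse-primer end) − (forward-primer start) + 1 = 55 − 13 + 1 = 43 bp.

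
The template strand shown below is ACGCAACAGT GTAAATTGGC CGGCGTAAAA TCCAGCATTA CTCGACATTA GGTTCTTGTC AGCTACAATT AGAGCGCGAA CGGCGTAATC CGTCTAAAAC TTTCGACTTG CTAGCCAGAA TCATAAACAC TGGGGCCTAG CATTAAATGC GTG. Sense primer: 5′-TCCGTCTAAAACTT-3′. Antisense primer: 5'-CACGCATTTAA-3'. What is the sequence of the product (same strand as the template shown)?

5'-TCCGTCTAAAACTTTCGACTTGCTAGCCAGAATCATAAACACTGGGGCCTAGCATTAAATGCGTG-3'

Forward primer TCCGTCTAAAACTT is found on the top strand at positions 89–102.
Reverse complement of the reverse primer: TTAAATGCGTG. This occurs on the top strand at positions 143–153.
The product is the template from position 89 through 153 (65 bp).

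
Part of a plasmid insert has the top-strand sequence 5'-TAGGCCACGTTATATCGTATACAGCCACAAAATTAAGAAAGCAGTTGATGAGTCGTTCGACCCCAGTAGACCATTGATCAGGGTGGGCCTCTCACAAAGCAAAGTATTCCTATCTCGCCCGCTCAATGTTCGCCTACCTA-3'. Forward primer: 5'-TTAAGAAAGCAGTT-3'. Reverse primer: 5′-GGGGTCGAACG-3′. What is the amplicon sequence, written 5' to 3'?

Forward primer TTAAGAAAGCAGTT is found on the top strand at positions 33–46.
The reverse primer's reverse complement is CGTTCGACCCC, which matches the template at positions 54–64.
The product is the template from position 33 through 64 (32 bp).

5'-TTAAGAAAGCAGTTGATGAGTCGTTCGACCCC-3'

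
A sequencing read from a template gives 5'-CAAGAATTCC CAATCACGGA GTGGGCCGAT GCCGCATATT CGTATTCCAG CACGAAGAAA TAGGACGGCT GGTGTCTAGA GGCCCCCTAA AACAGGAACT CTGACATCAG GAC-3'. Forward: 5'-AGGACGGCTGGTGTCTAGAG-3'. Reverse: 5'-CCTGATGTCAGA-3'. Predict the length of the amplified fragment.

50 bp

The forward primer matches the template at positions 62–81.
Reverse complement of the reverse primer: TCTGACATCAGG. This occurs on the top strand at positions 100–111.
Amplicon spans positions 62–111: 50 bp.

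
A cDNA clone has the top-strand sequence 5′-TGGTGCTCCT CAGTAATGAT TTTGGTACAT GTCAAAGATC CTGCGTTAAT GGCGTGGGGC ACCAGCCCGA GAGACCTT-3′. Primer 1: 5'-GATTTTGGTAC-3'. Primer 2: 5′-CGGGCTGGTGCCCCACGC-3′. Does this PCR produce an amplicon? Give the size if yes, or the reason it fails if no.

Yes — a 52 bp product.

Primer 1 (GATTTTGGTAC) matches the top strand at positions 18–28; it acts as a forward primer.
Primer 2's reverse complement is GCGTGGGGCACCAGCCCG, matching the top strand at positions 52–69; it acts as a reverse primer.
The 3' ends face each other across positions 18–69, giving a 52 bp product.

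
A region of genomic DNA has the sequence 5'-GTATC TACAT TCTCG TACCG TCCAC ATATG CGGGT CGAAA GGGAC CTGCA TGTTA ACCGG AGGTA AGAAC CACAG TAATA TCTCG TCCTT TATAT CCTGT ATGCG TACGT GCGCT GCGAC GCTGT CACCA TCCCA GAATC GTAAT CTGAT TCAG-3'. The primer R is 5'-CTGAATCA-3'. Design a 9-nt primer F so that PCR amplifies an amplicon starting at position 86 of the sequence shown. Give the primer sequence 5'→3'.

The reverse primer's reverse complement TGATTCAG matches the template at positions 147–154; the product starts at position 86.
The forward primer is identical to the top strand over positions 86–94: TCCTTTATA.

5'-TCCTTTATA-3'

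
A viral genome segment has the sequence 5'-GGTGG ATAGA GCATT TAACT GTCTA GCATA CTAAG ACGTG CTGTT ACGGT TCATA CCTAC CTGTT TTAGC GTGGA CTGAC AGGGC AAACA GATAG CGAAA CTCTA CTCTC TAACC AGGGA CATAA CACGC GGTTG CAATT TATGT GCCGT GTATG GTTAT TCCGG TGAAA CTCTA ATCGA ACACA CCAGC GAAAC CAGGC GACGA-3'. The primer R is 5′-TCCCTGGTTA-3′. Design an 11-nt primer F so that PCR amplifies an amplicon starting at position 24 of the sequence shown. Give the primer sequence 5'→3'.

The reverse primer's reverse complement TAACCAGGGA matches the template at positions 111–120; the product starts at position 24.
The forward primer is identical to the top strand over positions 24–34: TAGCATACTAA.

5'-TAGCATACTAA-3'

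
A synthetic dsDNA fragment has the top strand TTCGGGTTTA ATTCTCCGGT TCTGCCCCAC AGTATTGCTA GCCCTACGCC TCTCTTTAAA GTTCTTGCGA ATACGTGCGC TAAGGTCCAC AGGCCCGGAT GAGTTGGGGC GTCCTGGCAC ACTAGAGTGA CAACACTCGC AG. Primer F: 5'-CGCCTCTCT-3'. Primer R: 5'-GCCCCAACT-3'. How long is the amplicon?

64 bp

Scanning the template, CGCCTCTCT occurs at positions 47–55; this primer anneals to the bottom strand there with its 3' end pointing downstream.
Reverse complement of the reverse primer: AGTTGGGGC. This occurs on the top strand at positions 102–110.
Product length = (reverse-primer end) − (forward-primer start) + 1 = 110 − 47 + 1 = 64 bp.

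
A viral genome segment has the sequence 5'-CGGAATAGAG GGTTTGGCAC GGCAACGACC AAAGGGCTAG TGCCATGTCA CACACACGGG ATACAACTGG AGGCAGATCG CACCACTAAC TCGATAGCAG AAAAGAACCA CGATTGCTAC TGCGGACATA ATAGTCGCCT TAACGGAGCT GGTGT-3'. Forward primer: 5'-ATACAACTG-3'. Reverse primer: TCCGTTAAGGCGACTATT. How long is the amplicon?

87 bp

Scanning the template, ATACAACTG occurs at positions 61–69; this primer anneals to the bottom strand there with its 3' end pointing downstream.
Taking the reverse complement of TCCGTTAAGGCGACTATT gives AATAGTCGCCTTAACGGA, found at positions 130–147 on the template; the primer anneals here to the top strand with its 3' end pointing upstream.
Product length = (reverse-primer end) − (forward-primer start) + 1 = 147 − 61 + 1 = 87 bp.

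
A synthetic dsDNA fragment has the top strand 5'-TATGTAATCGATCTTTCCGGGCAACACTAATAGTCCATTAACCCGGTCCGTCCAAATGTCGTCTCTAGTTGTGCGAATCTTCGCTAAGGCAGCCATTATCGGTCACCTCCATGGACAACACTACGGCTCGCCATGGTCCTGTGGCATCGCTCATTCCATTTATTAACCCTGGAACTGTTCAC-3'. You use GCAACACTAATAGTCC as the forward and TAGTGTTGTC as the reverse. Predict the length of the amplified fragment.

Forward primer GCAACACTAATAGTCC is found on the top strand at positions 21–36.
Taking the reverse complement of TAGTGTTGTC gives GACAACACTA, found at positions 114–123 on the template; the primer anneals here to the top strand with its 3' end pointing upstream.
The product runs from position 21 to position 123, so its length is 123 − 21 + 1 = 103 bp.

103 bp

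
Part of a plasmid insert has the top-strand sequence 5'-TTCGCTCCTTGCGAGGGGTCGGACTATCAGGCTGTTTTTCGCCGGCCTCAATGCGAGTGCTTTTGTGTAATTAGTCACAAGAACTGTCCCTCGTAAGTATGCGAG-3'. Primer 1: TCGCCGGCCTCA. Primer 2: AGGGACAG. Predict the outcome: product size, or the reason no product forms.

Primer 1 (TCGCCGGCCTCA) matches the top strand at positions 39–50; it acts as a forward primer.
Primer 2's reverse complement is CTGTCCCT, matching the top strand at positions 84–91; it acts as a reverse primer.
The 3' ends face each other across positions 39–91, giving a 53 bp product.

Yes — a 53 bp product.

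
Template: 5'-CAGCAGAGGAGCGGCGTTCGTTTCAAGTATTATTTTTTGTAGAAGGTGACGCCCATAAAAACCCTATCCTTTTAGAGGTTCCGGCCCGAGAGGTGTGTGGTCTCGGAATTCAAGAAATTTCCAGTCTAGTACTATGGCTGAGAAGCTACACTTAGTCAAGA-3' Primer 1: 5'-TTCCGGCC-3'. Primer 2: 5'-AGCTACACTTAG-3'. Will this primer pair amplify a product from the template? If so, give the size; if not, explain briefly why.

No product — both primers anneal to the same strand and extend in the same direction.

Primer 1 (TTCCGGCC) matches the top strand at positions 79–86 (3' end points downstream).
Primer 2 (AGCTACACTTAG) also matches the top strand directly, at positions 144–155 — its reverse complement CTAAGTGTAGCT is not present.
Both primers anneal to the bottom strand with 3' ends pointing the same way, so neither can prime synthesis back toward the other.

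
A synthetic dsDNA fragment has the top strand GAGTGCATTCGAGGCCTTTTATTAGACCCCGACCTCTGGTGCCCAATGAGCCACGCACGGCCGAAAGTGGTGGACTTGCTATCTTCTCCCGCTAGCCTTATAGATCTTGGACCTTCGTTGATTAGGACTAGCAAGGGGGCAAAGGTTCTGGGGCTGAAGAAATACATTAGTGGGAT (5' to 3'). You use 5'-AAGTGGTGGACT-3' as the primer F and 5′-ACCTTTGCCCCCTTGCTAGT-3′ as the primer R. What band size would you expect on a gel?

The forward primer matches the template at positions 65–76.
The reverse primer's reverse complement is ACTAGCAAGGGGGCAAAGGT, which matches the template at positions 127–146.
The product runs from position 65 to position 146, so its length is 146 − 65 + 1 = 82 bp.

82 bp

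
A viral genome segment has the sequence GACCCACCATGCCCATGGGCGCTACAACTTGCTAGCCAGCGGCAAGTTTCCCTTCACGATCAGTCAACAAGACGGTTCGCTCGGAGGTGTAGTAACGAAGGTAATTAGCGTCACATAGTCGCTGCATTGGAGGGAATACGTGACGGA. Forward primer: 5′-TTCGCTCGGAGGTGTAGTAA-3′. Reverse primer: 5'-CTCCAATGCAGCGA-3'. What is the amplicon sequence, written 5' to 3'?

5'-TTCGCTCGGAGGTGTAGTAACGAAGGTAATTAGCGTCACATAGTCGCTGCATTGGAG-3'

The forward primer matches the template at positions 76–95.
Reverse complement of the reverse primer: TCGCTGCATTGGAG. This occurs on the top strand at positions 119–132.
The product is the template from position 76 through 132 (57 bp).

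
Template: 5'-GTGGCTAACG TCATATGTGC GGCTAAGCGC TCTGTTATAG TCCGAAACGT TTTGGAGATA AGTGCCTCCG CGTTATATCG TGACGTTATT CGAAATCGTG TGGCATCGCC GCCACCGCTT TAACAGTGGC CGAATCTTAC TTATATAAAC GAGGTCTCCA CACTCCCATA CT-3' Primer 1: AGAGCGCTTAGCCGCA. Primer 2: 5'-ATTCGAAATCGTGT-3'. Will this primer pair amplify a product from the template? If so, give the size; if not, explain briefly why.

Primer 1 (AGAGCGCTTAGCCGCA) has reverse complement TGCGGCTAAGCGCTCT, which matches the top strand at positions 18–33; primer 1 anneals to the top strand there with its 3' end pointing upstream toward position 18.
Primer 2 (ATTCGAAATCGTGT) matches the top strand directly at positions 88–101; it anneals to the bottom strand with its 3' end pointing downstream toward position 101.
The 3' ends diverge (primer 1 extends toward position 1, primer 2 toward position 172), so the primers never converge on a shared product.

No product — the primers' 3' ends point away from each other.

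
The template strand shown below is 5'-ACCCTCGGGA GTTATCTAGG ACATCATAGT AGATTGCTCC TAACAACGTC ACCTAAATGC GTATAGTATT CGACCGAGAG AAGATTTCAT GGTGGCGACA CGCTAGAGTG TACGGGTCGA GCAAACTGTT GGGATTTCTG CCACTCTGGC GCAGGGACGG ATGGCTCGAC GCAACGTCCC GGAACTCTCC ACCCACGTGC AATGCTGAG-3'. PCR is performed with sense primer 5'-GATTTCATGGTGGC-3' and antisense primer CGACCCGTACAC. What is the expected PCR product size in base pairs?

37 bp

Forward primer GATTTCATGGTGGC is found on the top strand at positions 83–96.
Taking the reverse complement of CGACCCGTACAC gives GTGTACGGGTCG, found at positions 108–119 on the template; the primer anneals here to the top strand with its 3' end pointing upstream.
The product runs from position 83 to position 119, so its length is 119 − 83 + 1 = 37 bp.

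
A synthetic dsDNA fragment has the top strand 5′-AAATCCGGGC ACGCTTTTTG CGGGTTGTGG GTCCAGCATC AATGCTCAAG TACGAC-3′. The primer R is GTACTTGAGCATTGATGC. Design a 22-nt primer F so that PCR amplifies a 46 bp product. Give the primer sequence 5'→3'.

5'-GGCACGCTTTTTGCGGGTTGTG-3'

The reverse primer's reverse complement GCATCAATGCTCAAGTAC matches the template at positions 36–53, so the product ends at position 53.
A 46 bp product then starts at position 53 − 46 + 1 = 8.
The forward primer is identical to the top strand there: GGCACGCTTTTTGCGGGTTGTG.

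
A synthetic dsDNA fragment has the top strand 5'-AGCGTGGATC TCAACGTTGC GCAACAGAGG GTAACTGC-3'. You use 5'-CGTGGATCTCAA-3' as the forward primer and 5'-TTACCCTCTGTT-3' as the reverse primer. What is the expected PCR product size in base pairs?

32 bp

The forward primer matches the template at positions 3–14.
Taking the reverse complement of TTACCCTCTGTT gives AACAGAGGGTAA, found at positions 23–34 on the template; the primer anneals here to the top strand with its 3' end pointing upstream.
Product length = (reverse-primer end) − (forward-primer start) + 1 = 34 − 3 + 1 = 32 bp.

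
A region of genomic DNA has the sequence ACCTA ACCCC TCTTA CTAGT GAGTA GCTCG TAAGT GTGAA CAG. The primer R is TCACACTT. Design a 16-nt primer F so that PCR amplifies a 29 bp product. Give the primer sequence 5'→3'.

The reverse primer's reverse complement AAGTGTGA matches the template at positions 32–39, so the product ends at position 39.
A 29 bp product then starts at position 39 − 29 + 1 = 11.
The forward primer is identical to the top strand there: TCTTACTAGTGAGTAG.

5'-TCTTACTAGTGAGTAG-3'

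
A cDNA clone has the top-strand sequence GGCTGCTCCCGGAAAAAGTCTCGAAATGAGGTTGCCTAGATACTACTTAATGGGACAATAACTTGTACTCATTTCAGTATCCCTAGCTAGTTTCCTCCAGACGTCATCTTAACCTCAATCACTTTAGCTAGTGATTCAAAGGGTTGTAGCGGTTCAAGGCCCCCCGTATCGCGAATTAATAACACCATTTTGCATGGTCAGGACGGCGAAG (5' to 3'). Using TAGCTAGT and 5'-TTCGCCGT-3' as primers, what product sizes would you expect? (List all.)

127 bp, 86 bp

The forward primer TAGCTAGT matches the top strand at positions 84–91, 125–132.
The reverse primer's reverse complement is ACGGCGAA, matching at positions 203–210.
Each forward site pairs with the reverse site to give a product ending at position 210: sizes 127, 86 bp.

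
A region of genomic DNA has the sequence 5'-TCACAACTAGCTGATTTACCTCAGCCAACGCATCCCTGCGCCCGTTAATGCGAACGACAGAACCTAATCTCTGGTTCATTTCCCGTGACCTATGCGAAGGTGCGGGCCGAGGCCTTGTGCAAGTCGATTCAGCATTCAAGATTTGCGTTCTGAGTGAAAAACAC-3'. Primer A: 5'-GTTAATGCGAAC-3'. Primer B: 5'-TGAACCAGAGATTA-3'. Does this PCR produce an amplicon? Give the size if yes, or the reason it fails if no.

Primer A (GTTAATGCGAAC) matches the top strand at positions 44–55; it acts as a forward primer.
Primer B's reverse complement is TAATCTCTGGTTCA, matching the top strand at positions 65–78; it acts as a reverse primer.
The 3' ends face each other across positions 44–78, giving a 35 bp product.

Yes — a 35 bp product.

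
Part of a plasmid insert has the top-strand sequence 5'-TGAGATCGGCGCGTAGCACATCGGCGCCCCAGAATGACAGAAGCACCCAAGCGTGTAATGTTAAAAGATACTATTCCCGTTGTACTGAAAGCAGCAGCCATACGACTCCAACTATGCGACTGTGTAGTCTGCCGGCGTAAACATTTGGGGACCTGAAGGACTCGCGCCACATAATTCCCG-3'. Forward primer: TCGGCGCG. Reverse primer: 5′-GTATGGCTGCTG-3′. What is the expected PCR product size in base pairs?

98 bp

The forward primer matches the template at positions 6–13.
Taking the reverse complement of GTATGGCTGCTG gives CAGCAGCCATAC, found at positions 92–103 on the template; the primer anneals here to the top strand with its 3' end pointing upstream.
The product runs from position 6 to position 103, so its length is 103 − 6 + 1 = 98 bp.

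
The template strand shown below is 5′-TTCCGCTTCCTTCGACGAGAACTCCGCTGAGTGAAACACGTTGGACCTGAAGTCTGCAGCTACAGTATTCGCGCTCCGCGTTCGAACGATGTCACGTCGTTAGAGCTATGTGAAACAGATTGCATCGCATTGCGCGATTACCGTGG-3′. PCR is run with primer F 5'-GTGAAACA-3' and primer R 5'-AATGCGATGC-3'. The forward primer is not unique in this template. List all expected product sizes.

The forward primer GTGAAACA matches the top strand at positions 31–38, 110–117.
The reverse primer's reverse complement is GCATCGCATT, matching at positions 122–131.
Each forward site pairs with the reverse site to give a product ending at position 131: sizes 101, 22 bp.

101 bp, 22 bp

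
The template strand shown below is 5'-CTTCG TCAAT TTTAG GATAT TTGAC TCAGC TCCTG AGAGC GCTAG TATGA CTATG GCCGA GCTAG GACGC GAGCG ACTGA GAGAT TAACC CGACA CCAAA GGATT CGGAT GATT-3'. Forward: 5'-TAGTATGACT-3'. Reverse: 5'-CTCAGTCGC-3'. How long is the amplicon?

39 bp

Forward primer TAGTATGACT is found on the top strand at positions 43–52.
The reverse primer's reverse complement is GCGACTGAG, which matches the template at positions 73–81.
The product runs from position 43 to position 81, so its length is 81 − 43 + 1 = 39 bp.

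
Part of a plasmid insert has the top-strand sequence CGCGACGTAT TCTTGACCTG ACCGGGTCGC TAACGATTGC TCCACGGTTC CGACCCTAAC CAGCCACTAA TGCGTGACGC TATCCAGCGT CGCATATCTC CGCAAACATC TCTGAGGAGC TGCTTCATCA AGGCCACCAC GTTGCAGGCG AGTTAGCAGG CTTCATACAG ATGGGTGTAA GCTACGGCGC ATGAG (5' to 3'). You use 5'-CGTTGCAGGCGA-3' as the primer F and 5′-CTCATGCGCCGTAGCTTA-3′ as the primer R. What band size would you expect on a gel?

56 bp

The forward primer matches the template at positions 140–151.
The reverse primer's reverse complement is TAAGCTACGGCGCATGAG, which matches the template at positions 178–195.
Amplicon spans positions 140–195: 56 bp.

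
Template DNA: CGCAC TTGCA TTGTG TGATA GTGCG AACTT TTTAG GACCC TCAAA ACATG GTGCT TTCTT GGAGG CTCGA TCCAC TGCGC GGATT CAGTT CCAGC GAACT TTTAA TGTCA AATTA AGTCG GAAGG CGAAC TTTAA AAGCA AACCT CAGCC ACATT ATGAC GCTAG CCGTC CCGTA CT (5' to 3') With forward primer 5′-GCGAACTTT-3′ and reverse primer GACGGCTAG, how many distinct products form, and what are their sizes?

The forward primer GCGAACTTT matches the top strand at positions 23–31, 94–102, 125–133.
The reverse primer's reverse complement is CTAGCCGTC, matching at positions 162–170.
Each forward site pairs with the reverse site to give a product ending at position 170: sizes 148, 77, 46 bp.

Three products: 148 bp, 77 bp, 46 bp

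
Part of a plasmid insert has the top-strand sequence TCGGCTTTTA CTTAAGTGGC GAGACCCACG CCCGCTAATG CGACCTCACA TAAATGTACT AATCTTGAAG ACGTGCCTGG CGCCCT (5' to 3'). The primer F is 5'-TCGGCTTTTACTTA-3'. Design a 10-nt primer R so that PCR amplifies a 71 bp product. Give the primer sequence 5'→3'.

5'-TCTTCAAGAT-3'

The forward primer binds at positions 1–14, so a 71 bp product ends at position 1 + 71 − 1 = 71.
The reverse primer anneals to the top strand over positions 62–71, i.e. to ATCTTGAAGA.
Its sequence written 5'→3' is the reverse complement: TCTTCAAGAT.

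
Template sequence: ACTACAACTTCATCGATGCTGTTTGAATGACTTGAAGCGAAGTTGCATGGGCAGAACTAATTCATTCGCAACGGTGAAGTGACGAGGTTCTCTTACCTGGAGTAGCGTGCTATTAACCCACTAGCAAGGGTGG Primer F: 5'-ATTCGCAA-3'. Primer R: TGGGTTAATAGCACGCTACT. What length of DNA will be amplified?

57 bp

The forward primer matches the template at positions 64–71.
Reverse complement of the reverse primer: AGTAGCGTGCTATTAACCCA. This occurs on the top strand at positions 101–120.
Amplicon spans positions 64–120: 57 bp.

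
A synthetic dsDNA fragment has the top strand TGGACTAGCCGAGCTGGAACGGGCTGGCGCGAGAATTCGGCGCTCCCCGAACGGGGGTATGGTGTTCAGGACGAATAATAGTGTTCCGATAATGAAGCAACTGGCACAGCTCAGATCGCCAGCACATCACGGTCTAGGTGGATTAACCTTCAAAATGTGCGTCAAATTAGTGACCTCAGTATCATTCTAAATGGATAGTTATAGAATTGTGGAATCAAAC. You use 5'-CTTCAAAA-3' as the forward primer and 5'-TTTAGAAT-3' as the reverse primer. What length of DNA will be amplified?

Scanning the template, CTTCAAAA occurs at positions 148–155; this primer anneals to the bottom strand there with its 3' end pointing downstream.
Taking the reverse complement of TTTAGAAT gives ATTCTAAA, found at positions 184–191 on the template; the primer anneals here to the top strand with its 3' end pointing upstream.
Amplicon spans positions 148–191: 44 bp.

44 bp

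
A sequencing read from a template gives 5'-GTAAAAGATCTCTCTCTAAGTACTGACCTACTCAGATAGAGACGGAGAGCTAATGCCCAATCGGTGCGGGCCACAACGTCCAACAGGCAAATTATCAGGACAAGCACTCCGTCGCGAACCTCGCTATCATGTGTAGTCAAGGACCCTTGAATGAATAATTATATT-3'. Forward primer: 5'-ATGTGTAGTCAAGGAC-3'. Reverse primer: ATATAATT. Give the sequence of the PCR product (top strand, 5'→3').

Forward primer ATGTGTAGTCAAGGAC is found on the top strand at positions 129–144.
The reverse primer's reverse complement is AATTATAT, which matches the template at positions 157–164.
The product is the template from position 129 through 164 (36 bp).

5'-ATGTGTAGTCAAGGACCCTTGAATGAATAATTATAT-3'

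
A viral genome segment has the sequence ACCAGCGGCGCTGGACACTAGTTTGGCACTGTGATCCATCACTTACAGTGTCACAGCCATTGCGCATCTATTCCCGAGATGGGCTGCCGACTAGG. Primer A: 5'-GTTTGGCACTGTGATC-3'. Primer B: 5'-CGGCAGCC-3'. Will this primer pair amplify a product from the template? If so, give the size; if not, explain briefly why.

Primer A (GTTTGGCACTGTGATC) matches the top strand at positions 21–36; it acts as a forward primer.
Primer B's reverse complement is GGCTGCCG, matching the top strand at positions 82–89; it acts as a reverse primer.
The 3' ends face each other across positions 21–89, giving a 69 bp product.

Yes — a 69 bp product.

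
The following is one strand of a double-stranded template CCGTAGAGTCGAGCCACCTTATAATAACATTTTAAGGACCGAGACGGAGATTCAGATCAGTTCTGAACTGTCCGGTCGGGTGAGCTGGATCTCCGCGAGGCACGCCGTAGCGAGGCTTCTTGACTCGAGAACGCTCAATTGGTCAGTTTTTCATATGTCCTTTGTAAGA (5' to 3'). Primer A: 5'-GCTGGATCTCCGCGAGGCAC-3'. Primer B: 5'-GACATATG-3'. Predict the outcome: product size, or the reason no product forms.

Primer A (GCTGGATCTCCGCGAGGCAC) matches the top strand at positions 84–103; it acts as a forward primer.
Primer B's reverse complement is CATATGTC, matching the top strand at positions 152–159; it acts as a reverse primer.
The 3' ends face each other across positions 84–159, giving a 76 bp product.

Yes — a 76 bp product.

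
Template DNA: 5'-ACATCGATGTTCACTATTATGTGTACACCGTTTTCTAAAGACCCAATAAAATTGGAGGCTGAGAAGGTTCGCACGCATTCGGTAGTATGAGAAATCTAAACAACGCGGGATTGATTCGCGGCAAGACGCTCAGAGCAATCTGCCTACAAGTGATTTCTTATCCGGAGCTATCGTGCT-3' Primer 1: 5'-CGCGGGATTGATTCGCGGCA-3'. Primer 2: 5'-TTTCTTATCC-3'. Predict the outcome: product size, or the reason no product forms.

No product — both primers anneal to the same strand and extend in the same direction.

Primer 1 (CGCGGGATTGATTCGCGGCA) matches the top strand at positions 104–123 (3' end points downstream).
Primer 2 (TTTCTTATCC) also matches the top strand directly, at positions 154–163 — its reverse complement GGATAAGAAA is not present.
Both primers anneal to the bottom strand with 3' ends pointing the same way, so neither can prime synthesis back toward the other.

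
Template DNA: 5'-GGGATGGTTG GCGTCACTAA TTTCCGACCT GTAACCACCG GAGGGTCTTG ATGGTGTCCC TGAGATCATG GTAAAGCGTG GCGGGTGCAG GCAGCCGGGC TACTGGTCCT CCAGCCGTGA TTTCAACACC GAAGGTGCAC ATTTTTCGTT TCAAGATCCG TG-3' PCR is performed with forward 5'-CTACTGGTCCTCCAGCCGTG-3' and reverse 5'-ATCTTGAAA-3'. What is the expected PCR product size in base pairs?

58 bp

Scanning the template, CTACTGGTCCTCCAGCCGTG occurs at positions 100–119; this primer anneals to the bottom strand there with its 3' end pointing downstream.
Taking the reverse complement of ATCTTGAAA gives TTTCAAGAT, found at positions 149–157 on the template; the primer anneals here to the top strand with its 3' end pointing upstream.
Product length = (reverse-primer end) − (forward-primer start) + 1 = 157 − 100 + 1 = 58 bp.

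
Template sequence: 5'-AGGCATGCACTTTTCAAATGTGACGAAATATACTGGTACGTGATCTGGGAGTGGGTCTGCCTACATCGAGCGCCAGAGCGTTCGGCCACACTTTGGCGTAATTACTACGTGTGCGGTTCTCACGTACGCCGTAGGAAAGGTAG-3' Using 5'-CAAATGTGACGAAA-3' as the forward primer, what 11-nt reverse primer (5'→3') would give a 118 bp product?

5'-ACGGCGTACGT-3'

The forward primer binds at positions 15–28, so a 118 bp product ends at position 15 + 118 − 1 = 132.
The reverse primer anneals to the top strand over positions 122–132, i.e. to ACGTACGCCGT.
Its sequence written 5'→3' is the reverse complement: ACGGCGTACGT.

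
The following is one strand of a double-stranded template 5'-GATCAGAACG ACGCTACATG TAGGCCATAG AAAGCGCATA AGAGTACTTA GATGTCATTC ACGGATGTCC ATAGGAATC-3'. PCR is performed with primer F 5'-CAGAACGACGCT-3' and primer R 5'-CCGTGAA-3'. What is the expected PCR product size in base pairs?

61 bp

Scanning the template, CAGAACGACGCT occurs at positions 4–15; this primer anneals to the bottom strand there with its 3' end pointing downstream.
The reverse primer's reverse complement is TTCACGG, which matches the template at positions 58–64.
Product length = (reverse-primer end) − (forward-primer start) + 1 = 64 − 4 + 1 = 61 bp.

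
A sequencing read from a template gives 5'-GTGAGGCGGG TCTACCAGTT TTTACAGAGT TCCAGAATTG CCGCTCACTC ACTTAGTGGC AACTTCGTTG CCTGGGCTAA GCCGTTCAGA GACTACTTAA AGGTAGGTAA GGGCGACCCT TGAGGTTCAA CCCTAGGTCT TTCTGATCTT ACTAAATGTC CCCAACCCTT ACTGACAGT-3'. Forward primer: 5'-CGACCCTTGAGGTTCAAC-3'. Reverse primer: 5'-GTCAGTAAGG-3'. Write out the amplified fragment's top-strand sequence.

5'-CGACCCTTGAGGTTCAACCCTAGGTCTTTCTGATCTTACTAAATGTCCCCAACCCTTACTGAC-3'

Forward primer CGACCCTTGAGGTTCAAC is found on the top strand at positions 114–131.
Taking the reverse complement of GTCAGTAAGG gives CCTTACTGAC, found at positions 167–176 on the template; the primer anneals here to the top strand with its 3' end pointing upstream.
The product is the template from position 114 through 176 (63 bp).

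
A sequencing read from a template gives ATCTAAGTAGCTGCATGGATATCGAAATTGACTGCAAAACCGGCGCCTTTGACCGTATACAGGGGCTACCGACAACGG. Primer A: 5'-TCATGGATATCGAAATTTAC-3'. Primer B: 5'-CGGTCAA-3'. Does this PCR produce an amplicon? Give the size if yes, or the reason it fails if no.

No product — primer A has no binding site in the template.

Primer A (TCATGGATATCGAAATTTAC) does not match the top strand, and its reverse complement GTAAATTTCGATATCCATGA does not match either.
With no annealing site for primer A, no amplification occurs.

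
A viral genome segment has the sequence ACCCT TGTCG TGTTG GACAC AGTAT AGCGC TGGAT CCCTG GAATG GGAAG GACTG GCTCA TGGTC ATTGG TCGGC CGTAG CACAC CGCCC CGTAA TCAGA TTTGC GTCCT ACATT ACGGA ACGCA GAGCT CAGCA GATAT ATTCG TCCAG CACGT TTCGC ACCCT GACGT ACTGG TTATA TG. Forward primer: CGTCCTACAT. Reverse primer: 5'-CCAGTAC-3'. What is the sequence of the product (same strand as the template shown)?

Forward primer CGTCCTACAT is found on the top strand at positions 105–114.
The reverse primer's reverse complement is GTACTGG, which matches the template at positions 169–175.
The product is the template from position 105 through 175 (71 bp).

5'-CGTCCTACATTACGGAACGCAGAGCTCAGCAGATATATTCGTCCAGCACGTTTCGCACCCTGACGTACTGG-3'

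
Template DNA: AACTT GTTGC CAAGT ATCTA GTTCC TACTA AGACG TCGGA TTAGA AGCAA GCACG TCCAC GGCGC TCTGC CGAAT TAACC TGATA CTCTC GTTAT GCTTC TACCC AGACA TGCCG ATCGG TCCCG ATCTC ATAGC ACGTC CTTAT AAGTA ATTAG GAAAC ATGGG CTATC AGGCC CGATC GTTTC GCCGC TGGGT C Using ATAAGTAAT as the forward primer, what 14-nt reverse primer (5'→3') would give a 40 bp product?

5'-AACGATCGGGCCTG-3'

The forward primer binds at positions 144–152, so a 40 bp product ends at position 144 + 40 − 1 = 183.
The reverse primer anneals to the top strand over positions 170–183, i.e. to CAGGCCCGATCGTT.
Its sequence written 5'→3' is the reverse complement: AACGATCGGGCCTG.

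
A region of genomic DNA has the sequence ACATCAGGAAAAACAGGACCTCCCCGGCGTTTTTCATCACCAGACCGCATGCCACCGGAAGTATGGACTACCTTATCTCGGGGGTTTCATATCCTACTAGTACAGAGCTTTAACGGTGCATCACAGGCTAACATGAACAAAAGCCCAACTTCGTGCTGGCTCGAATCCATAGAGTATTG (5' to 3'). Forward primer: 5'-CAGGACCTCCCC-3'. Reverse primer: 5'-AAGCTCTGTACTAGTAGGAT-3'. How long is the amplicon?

Forward primer CAGGACCTCCCC is found on the top strand at positions 14–25.
Taking the reverse complement of AAGCTCTGTACTAGTAGGAT gives ATCCTACTAGTACAGAGCTT, found at positions 91–110 on the template; the primer anneals here to the top strand with its 3' end pointing upstream.
Amplicon spans positions 14–110: 97 bp.

97 bp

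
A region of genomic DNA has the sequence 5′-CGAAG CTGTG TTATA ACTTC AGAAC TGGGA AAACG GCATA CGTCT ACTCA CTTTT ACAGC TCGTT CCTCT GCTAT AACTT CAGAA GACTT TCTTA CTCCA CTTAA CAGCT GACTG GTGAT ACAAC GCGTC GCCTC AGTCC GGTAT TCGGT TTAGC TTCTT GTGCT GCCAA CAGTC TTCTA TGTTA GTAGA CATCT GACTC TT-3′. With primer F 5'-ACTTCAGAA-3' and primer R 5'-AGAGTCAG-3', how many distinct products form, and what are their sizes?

The forward primer ACTTCAGAA matches the top strand at positions 16–24, 77–85.
The reverse primer's reverse complement is CTGACTCT, matching at positions 194–201.
Each forward site pairs with the reverse site to give a product ending at position 201: sizes 186, 125 bp.

Two products: 186 bp, 125 bp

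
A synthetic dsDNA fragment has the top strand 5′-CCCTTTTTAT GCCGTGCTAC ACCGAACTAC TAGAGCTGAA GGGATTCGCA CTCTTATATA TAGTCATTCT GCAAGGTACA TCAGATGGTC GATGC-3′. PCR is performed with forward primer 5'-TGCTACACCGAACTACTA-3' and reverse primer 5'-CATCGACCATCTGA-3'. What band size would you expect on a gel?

The forward primer matches the template at positions 15–32.
The reverse primer's reverse complement is TCAGATGGTCGATG, which matches the template at positions 81–94.
The product runs from position 15 to position 94, so its length is 94 − 15 + 1 = 80 bp.

80 bp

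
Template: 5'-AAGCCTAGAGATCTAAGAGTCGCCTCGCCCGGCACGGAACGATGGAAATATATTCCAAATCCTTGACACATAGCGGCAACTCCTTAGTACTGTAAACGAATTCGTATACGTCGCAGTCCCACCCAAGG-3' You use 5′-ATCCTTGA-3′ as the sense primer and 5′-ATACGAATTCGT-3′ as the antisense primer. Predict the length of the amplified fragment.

49 bp

Scanning the template, ATCCTTGA occurs at positions 59–66; this primer anneals to the bottom strand there with its 3' end pointing downstream.
Taking the reverse complement of ATACGAATTCGT gives ACGAATTCGTAT, found at positions 96–107 on the template; the primer anneals here to the top strand with its 3' end pointing upstream.
Amplicon spans positions 59–107: 49 bp.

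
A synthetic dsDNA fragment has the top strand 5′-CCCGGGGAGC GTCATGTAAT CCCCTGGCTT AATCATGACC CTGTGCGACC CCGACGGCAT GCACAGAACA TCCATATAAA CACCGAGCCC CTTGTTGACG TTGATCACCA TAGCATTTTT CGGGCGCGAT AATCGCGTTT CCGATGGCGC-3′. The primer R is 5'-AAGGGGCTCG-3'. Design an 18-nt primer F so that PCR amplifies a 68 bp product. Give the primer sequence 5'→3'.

The reverse primer's reverse complement CGAGCCCCTT matches the template at positions 84–93, so the product ends at position 93.
A 68 bp product then starts at position 93 − 68 + 1 = 26.
The forward primer is identical to the top strand there: GGCTTAATCATGACCCTG.

5'-GGCTTAATCATGACCCTG-3'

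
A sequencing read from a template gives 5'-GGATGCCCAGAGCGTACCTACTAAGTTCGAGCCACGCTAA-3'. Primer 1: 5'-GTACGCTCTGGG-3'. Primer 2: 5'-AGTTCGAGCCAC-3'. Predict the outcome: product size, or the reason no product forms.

No product — the primers' 3' ends point away from each other.

Primer 1 (GTACGCTCTGGG) has reverse complement CCCAGAGCGTAC, which matches the top strand at positions 6–17; primer 1 anneals to the top strand there with its 3' end pointing upstream toward position 6.
Primer 2 (AGTTCGAGCCAC) matches the top strand directly at positions 24–35; it anneals to the bottom strand with its 3' end pointing downstream toward position 35.
The 3' ends diverge (primer 1 extends toward position 1, primer 2 toward position 40), so the primers never converge on a shared product.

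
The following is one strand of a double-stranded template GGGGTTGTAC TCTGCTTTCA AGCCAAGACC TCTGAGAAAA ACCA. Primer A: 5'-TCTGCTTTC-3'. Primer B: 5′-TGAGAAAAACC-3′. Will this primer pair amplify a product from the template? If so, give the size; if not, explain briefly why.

No product — both primers anneal to the same strand and extend in the same direction.

Primer A (TCTGCTTTC) matches the top strand at positions 11–19 (3' end points downstream).
Primer B (TGAGAAAAACC) also matches the top strand directly, at positions 33–43 — its reverse complement GGTTTTTCTCA is not present.
Both primers anneal to the bottom strand with 3' ends pointing the same way, so neither can prime synthesis back toward the other.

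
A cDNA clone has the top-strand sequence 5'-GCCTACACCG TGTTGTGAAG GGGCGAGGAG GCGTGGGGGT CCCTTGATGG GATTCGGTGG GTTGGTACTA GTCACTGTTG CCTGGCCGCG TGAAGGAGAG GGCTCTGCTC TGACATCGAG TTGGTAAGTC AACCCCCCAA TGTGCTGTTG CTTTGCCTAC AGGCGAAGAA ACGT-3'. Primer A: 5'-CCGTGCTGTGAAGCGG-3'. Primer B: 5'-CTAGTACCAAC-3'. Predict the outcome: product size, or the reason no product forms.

No product — primer A has no binding site in the template.

Primer A (CCGTGCTGTGAAGCGG) does not match the top strand, and its reverse complement CCGCTTCACAGCACGG does not match either.
With no annealing site for primer A, no amplification occurs.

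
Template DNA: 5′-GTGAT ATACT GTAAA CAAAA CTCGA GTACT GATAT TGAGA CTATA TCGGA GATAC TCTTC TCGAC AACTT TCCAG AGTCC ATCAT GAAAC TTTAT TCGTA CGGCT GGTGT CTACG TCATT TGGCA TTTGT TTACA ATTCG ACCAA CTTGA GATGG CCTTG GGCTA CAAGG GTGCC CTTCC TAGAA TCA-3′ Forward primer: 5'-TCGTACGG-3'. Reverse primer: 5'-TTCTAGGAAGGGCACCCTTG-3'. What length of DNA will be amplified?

The forward primer matches the template at positions 96–103.
Reverse complement of the reverse primer: CAAGGGTGCCCTTCCTAGAA. This occurs on the top strand at positions 166–185.
Amplicon spans positions 96–185: 90 bp.

90 bp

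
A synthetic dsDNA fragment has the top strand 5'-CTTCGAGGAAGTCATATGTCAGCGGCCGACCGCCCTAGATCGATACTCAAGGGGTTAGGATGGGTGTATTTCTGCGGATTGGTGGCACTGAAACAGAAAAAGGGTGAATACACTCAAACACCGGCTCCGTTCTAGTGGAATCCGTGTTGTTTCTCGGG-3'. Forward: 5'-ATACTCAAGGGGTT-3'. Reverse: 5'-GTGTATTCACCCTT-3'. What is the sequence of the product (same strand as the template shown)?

5'-ATACTCAAGGGGTTAGGATGGGTGTATTTCTGCGGATTGGTGGCACTGAAACAGAAAAAGGGTGAATACAC-3'

Scanning the template, ATACTCAAGGGGTT occurs at positions 43–56; this primer anneals to the bottom strand there with its 3' end pointing downstream.
Reverse complement of the reverse primer: AAGGGTGAATACAC. This occurs on the top strand at positions 100–113.
The product is the template from position 43 through 113 (71 bp).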